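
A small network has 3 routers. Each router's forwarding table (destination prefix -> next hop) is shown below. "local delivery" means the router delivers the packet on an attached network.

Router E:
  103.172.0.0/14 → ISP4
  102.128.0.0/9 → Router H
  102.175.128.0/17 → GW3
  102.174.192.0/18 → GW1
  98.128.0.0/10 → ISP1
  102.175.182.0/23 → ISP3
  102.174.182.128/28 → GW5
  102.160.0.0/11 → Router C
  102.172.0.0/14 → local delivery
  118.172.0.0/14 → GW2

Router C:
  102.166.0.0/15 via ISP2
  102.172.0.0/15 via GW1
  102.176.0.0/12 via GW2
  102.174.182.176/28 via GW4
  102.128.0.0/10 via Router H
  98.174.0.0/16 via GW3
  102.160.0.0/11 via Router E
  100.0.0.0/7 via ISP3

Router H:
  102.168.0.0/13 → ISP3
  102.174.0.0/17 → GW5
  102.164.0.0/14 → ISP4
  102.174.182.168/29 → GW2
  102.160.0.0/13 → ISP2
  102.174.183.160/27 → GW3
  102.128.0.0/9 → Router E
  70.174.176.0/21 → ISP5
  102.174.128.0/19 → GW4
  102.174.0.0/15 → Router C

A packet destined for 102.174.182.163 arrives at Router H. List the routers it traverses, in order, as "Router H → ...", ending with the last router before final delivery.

At Router H: longest match for 102.174.182.163 is 102.174.0.0/15 -> Router C
At Router C: longest match for 102.174.182.163 is 102.160.0.0/11 -> Router E
At Router E: longest match for 102.174.182.163 is 102.172.0.0/14 -> local delivery

Router H → Router C → Router E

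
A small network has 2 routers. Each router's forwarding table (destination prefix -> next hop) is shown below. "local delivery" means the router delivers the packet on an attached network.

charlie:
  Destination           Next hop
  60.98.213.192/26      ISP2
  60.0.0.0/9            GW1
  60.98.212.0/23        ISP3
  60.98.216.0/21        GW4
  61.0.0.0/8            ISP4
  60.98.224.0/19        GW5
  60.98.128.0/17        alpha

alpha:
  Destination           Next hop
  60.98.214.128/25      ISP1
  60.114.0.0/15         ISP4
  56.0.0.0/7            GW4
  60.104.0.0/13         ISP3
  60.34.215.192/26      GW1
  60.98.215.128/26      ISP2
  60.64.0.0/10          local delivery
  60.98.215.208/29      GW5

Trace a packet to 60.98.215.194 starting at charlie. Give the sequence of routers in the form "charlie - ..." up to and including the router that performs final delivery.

At charlie: longest match for 60.98.215.194 is 60.98.128.0/17 -> alpha
At alpha: longest match for 60.98.215.194 is 60.64.0.0/10 -> local delivery

charlie - alpha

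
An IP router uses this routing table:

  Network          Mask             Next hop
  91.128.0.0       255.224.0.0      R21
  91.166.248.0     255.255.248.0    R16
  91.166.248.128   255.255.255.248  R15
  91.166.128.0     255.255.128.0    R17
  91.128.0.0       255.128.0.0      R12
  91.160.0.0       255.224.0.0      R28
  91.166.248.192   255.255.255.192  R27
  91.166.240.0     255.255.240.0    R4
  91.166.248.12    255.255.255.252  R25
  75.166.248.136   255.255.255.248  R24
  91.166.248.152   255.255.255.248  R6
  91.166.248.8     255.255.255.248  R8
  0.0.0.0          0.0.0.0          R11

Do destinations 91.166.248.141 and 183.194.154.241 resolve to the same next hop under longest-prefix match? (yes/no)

no

91.166.248.141: longest match 91.166.248.0/21 -> R16
183.194.154.241: longest match 0.0.0.0/0 -> R11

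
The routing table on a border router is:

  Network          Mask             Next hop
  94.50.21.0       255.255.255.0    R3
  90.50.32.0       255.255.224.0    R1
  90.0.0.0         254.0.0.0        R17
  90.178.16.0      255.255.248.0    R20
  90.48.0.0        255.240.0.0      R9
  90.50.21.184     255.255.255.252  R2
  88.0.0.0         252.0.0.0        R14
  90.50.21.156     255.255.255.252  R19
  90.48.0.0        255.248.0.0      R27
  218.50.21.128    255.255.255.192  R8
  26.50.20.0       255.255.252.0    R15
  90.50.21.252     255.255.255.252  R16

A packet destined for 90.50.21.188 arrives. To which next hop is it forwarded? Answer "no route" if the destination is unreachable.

Routes whose prefix contains 90.50.21.188:
  88.0.0.0/6 (88.0.0.0 - 91.255.255.255) -> R14
  90.0.0.0/7 (90.0.0.0 - 91.255.255.255) -> R17
  90.48.0.0/12 (90.48.0.0 - 90.63.255.255) -> R9
  90.48.0.0/13 (90.48.0.0 - 90.55.255.255) -> R27
More-specific entries that do NOT match:
  90.50.21.184/30 (90.50.21.184 - 90.50.21.187) does not contain 90.50.21.188
  90.50.21.156/30 (90.50.21.156 - 90.50.21.159) does not contain 90.50.21.188
  90.50.21.252/30 (90.50.21.252 - 90.50.21.255) does not contain 90.50.21.188
  218.50.21.128/26 (218.50.21.128 - 218.50.21.191) does not contain 90.50.21.188
  94.50.21.0/24 (94.50.21.0 - 94.50.21.255) does not contain 90.50.21.188
  26.50.20.0/22 (26.50.20.0 - 26.50.23.255) does not contain 90.50.21.188
  90.178.16.0/21 (90.178.16.0 - 90.178.23.255) does not contain 90.50.21.188
  90.50.32.0/19 (90.50.32.0 - 90.50.63.255) does not contain 90.50.21.188
Longest matching prefix is /13 -> next hop R27.

R27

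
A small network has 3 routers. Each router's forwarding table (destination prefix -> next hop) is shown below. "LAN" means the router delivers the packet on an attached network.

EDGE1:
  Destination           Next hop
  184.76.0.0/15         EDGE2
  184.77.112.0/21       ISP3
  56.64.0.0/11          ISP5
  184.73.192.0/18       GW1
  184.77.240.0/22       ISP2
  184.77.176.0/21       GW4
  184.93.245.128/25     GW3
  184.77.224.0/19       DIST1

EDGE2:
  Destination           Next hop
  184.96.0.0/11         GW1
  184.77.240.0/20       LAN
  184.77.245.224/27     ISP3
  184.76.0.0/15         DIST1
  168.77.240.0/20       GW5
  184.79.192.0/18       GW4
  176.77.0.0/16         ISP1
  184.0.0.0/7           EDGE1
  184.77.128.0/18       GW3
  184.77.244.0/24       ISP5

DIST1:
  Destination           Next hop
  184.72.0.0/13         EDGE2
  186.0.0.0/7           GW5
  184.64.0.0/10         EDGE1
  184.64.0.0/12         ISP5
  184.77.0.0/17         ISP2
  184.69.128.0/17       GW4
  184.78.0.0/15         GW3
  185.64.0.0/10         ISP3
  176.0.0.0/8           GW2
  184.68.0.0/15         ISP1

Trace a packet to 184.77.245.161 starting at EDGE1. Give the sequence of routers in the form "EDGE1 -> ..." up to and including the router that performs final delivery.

At EDGE1: longest match for 184.77.245.161 is 184.77.224.0/19 -> DIST1
At DIST1: longest match for 184.77.245.161 is 184.72.0.0/13 -> EDGE2
At EDGE2: longest match for 184.77.245.161 is 184.77.240.0/20 -> LAN

EDGE1 -> DIST1 -> EDGE2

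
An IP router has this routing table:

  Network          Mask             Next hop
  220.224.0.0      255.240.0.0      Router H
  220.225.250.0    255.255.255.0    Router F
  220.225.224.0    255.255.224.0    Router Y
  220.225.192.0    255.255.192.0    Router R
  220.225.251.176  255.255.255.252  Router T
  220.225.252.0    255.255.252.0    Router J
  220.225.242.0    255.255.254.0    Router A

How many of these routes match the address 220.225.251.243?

3

Prefixes containing 220.225.251.243:
  220.224.0.0/12 (220.224.0.0 - 220.239.255.255)
  220.225.192.0/18 (220.225.192.0 - 220.225.255.255)
  220.225.224.0/19 (220.225.224.0 - 220.225.255.255)
Total matching entries: 3.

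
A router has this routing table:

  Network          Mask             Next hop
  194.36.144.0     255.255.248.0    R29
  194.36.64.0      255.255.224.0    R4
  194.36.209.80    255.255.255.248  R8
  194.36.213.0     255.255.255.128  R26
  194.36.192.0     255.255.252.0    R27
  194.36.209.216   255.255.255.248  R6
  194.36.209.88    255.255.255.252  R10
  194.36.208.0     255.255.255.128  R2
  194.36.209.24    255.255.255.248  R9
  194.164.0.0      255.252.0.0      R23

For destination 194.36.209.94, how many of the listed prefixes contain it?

No listed prefix contains 194.36.209.94.
Total matching entries: 0.

0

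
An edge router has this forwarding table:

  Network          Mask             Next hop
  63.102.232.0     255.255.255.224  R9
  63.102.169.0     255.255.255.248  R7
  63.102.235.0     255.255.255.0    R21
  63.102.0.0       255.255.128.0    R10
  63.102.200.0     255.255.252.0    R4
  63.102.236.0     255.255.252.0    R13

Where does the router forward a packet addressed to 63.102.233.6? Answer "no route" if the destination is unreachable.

no route

No entry's prefix contains 63.102.233.6; there is no default route.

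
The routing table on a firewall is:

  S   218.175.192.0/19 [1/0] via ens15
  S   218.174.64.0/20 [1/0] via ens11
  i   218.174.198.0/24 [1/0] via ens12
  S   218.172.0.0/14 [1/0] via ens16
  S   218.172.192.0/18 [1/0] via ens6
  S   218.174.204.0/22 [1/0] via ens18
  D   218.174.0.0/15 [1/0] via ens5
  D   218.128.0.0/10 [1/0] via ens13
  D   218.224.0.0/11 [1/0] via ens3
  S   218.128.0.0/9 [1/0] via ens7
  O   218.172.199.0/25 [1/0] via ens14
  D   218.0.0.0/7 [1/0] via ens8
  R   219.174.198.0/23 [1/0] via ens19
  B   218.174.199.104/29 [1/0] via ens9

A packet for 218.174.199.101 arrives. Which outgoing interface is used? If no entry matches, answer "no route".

Routes whose prefix contains 218.174.199.101:
  218.0.0.0/7 (218.0.0.0 - 219.255.255.255) -> ens8
  218.128.0.0/9 (218.128.0.0 - 218.255.255.255) -> ens7
  218.128.0.0/10 (218.128.0.0 - 218.191.255.255) -> ens13
  218.172.0.0/14 (218.172.0.0 - 218.175.255.255) -> ens16
  218.174.0.0/15 (218.174.0.0 - 218.175.255.255) -> ens5
More-specific entries that do NOT match:
  218.174.199.104/29 (218.174.199.104 - 218.174.199.111) does not contain 218.174.199.101
  218.172.199.0/25 (218.172.199.0 - 218.172.199.127) does not contain 218.174.199.101
  218.174.198.0/24 (218.174.198.0 - 218.174.198.255) does not contain 218.174.199.101
  219.174.198.0/23 (219.174.198.0 - 219.174.199.255) does not contain 218.174.199.101
  218.174.204.0/22 (218.174.204.0 - 218.174.207.255) does not contain 218.174.199.101
  218.174.64.0/20 (218.174.64.0 - 218.174.79.255) does not contain 218.174.199.101
  218.175.192.0/19 (218.175.192.0 - 218.175.223.255) does not contain 218.174.199.101
  218.172.192.0/18 (218.172.192.0 - 218.172.255.255) does not contain 218.174.199.101
Longest matching prefix is /15 -> interface ens5.

ens5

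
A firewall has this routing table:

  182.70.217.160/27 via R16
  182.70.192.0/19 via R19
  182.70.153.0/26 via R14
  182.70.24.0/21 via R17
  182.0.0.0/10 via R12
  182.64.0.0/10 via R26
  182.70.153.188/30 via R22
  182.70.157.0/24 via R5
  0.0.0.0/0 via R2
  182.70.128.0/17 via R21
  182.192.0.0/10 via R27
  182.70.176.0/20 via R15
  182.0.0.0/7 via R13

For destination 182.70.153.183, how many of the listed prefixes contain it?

Prefixes containing 182.70.153.183:
  0.0.0.0/0 (default, matches everything)
  182.0.0.0/7 (182.0.0.0 - 183.255.255.255)
  182.64.0.0/10 (182.64.0.0 - 182.127.255.255)
  182.70.128.0/17 (182.70.128.0 - 182.70.255.255)
Total matching entries: 4.

4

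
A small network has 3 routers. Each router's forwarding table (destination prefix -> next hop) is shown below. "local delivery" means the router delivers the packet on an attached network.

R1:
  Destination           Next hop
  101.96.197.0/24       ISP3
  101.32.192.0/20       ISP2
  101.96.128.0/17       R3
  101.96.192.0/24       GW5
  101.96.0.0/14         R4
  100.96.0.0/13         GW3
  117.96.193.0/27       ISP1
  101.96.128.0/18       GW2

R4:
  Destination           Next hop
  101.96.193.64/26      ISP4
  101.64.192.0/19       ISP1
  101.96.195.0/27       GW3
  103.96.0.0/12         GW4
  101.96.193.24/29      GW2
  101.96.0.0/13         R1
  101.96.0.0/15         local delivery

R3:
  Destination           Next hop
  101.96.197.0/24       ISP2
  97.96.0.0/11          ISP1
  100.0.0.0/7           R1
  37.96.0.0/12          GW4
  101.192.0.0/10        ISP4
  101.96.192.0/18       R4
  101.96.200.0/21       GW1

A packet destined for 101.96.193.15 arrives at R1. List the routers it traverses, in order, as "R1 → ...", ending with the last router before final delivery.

R1 → R3 → R4

At R1: longest match for 101.96.193.15 is 101.96.128.0/17 -> R3
At R3: longest match for 101.96.193.15 is 101.96.192.0/18 -> R4
At R4: longest match for 101.96.193.15 is 101.96.0.0/15 -> local delivery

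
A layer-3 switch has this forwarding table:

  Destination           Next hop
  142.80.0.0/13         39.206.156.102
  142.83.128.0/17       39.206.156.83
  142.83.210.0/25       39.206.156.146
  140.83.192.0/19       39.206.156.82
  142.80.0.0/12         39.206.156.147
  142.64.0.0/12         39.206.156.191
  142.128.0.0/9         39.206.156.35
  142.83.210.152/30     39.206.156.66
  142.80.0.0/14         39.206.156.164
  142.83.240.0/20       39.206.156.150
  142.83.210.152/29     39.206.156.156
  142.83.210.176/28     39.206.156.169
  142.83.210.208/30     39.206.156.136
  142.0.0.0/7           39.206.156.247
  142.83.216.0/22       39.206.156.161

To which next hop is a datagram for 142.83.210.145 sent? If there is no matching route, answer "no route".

39.206.156.83

Routes whose prefix contains 142.83.210.145:
  142.0.0.0/7 (142.0.0.0 - 143.255.255.255) -> 39.206.156.247
  142.80.0.0/12 (142.80.0.0 - 142.95.255.255) -> 39.206.156.147
  142.80.0.0/13 (142.80.0.0 - 142.87.255.255) -> 39.206.156.102
  142.80.0.0/14 (142.80.0.0 - 142.83.255.255) -> 39.206.156.164
  142.83.128.0/17 (142.83.128.0 - 142.83.255.255) -> 39.206.156.83
More-specific entries that do NOT match:
  142.83.210.152/30 (142.83.210.152 - 142.83.210.155) does not contain 142.83.210.145
  142.83.210.208/30 (142.83.210.208 - 142.83.210.211) does not contain 142.83.210.145
  142.83.210.152/29 (142.83.210.152 - 142.83.210.159) does not contain 142.83.210.145
  142.83.210.176/28 (142.83.210.176 - 142.83.210.191) does not contain 142.83.210.145
  142.83.210.0/25 (142.83.210.0 - 142.83.210.127) does not contain 142.83.210.145
  142.83.216.0/22 (142.83.216.0 - 142.83.219.255) does not contain 142.83.210.145
  142.83.240.0/20 (142.83.240.0 - 142.83.255.255) does not contain 142.83.210.145
  140.83.192.0/19 (140.83.192.0 - 140.83.223.255) does not contain 142.83.210.145
Longest matching prefix is /17 -> next hop 39.206.156.83.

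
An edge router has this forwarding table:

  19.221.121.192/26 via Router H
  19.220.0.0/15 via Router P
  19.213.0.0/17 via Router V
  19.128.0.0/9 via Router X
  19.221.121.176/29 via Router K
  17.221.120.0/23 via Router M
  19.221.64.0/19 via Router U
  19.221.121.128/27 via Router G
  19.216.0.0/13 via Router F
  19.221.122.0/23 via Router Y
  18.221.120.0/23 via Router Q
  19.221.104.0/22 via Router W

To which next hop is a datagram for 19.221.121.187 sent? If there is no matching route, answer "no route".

Routes whose prefix contains 19.221.121.187:
  19.128.0.0/9 (19.128.0.0 - 19.255.255.255) -> Router X
  19.216.0.0/13 (19.216.0.0 - 19.223.255.255) -> Router F
  19.220.0.0/15 (19.220.0.0 - 19.221.255.255) -> Router P
More-specific entries that do NOT match:
  19.221.121.176/29 (19.221.121.176 - 19.221.121.183) does not contain 19.221.121.187
  19.221.121.128/27 (19.221.121.128 - 19.221.121.159) does not contain 19.221.121.187
  19.221.121.192/26 (19.221.121.192 - 19.221.121.255) does not contain 19.221.121.187
  17.221.120.0/23 (17.221.120.0 - 17.221.121.255) does not contain 19.221.121.187
  19.221.122.0/23 (19.221.122.0 - 19.221.123.255) does not contain 19.221.121.187
  18.221.120.0/23 (18.221.120.0 - 18.221.121.255) does not contain 19.221.121.187
  19.221.104.0/22 (19.221.104.0 - 19.221.107.255) does not contain 19.221.121.187
  19.221.64.0/19 (19.221.64.0 - 19.221.95.255) does not contain 19.221.121.187
  19.213.0.0/17 (19.213.0.0 - 19.213.127.255) does not contain 19.221.121.187
Longest matching prefix is /15 -> next hop Router P.

Router P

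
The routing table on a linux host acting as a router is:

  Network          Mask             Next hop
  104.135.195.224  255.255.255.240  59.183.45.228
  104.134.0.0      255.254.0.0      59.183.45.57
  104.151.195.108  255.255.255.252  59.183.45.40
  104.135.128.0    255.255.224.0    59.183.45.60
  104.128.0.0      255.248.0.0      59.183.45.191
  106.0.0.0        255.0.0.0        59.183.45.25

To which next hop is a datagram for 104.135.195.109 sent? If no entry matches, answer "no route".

59.183.45.57

Routes whose prefix contains 104.135.195.109:
  104.128.0.0/13 (104.128.0.0 - 104.135.255.255) -> 59.183.45.191
  104.134.0.0/15 (104.134.0.0 - 104.135.255.255) -> 59.183.45.57
More-specific entries that do NOT match:
  104.151.195.108/30 (104.151.195.108 - 104.151.195.111) does not contain 104.135.195.109
  104.135.195.224/28 (104.135.195.224 - 104.135.195.239) does not contain 104.135.195.109
  104.135.128.0/19 (104.135.128.0 - 104.135.159.255) does not contain 104.135.195.109
Longest matching prefix is /15 -> next hop 59.183.45.57.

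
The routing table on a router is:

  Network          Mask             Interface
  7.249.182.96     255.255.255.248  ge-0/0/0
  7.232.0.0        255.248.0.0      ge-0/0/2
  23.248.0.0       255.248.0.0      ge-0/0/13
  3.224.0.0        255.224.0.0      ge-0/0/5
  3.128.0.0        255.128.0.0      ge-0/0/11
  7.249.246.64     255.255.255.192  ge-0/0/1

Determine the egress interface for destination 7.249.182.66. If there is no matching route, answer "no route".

No entry's prefix contains 7.249.182.66; there is no default route.

no route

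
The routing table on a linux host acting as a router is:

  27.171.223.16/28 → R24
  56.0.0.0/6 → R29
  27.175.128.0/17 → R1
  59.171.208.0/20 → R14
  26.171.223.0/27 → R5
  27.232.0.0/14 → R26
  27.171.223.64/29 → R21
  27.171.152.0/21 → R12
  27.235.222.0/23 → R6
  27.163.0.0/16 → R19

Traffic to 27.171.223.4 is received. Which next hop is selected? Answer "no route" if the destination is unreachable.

no route

No entry's prefix contains 27.171.223.4; there is no default route.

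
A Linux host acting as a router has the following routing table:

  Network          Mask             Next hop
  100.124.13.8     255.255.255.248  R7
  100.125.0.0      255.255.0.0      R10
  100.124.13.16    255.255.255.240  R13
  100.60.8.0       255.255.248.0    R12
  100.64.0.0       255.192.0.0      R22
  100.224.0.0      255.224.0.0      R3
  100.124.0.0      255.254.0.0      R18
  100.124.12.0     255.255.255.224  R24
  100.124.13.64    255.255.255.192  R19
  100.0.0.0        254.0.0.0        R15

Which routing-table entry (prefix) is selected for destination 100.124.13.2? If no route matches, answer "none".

100.124.0.0/15

Entries matching 100.124.13.2:
  100.0.0.0/7 (100.0.0.0 - 101.255.255.255)
  100.64.0.0/10 (100.64.0.0 - 100.127.255.255)
  100.124.0.0/15 (100.124.0.0 - 100.125.255.255)
Most specific is 100.124.0.0/15.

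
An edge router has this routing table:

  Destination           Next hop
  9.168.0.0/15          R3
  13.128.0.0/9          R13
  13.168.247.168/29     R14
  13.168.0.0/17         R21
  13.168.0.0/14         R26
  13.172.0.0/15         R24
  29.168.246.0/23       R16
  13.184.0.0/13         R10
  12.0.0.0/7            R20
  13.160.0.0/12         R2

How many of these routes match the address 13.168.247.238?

Prefixes containing 13.168.247.238:
  12.0.0.0/7 (12.0.0.0 - 13.255.255.255)
  13.128.0.0/9 (13.128.0.0 - 13.255.255.255)
  13.160.0.0/12 (13.160.0.0 - 13.175.255.255)
  13.168.0.0/14 (13.168.0.0 - 13.171.255.255)
Total matching entries: 4.

4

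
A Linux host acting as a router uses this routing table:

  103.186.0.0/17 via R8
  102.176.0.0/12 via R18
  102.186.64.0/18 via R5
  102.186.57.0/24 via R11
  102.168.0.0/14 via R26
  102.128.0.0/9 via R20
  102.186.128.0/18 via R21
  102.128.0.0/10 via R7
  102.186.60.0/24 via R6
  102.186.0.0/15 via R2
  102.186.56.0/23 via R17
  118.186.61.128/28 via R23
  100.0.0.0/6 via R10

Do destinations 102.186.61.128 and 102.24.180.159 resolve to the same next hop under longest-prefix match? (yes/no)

102.186.61.128: longest match 102.186.0.0/15 -> R2
102.24.180.159: longest match 100.0.0.0/6 -> R10

no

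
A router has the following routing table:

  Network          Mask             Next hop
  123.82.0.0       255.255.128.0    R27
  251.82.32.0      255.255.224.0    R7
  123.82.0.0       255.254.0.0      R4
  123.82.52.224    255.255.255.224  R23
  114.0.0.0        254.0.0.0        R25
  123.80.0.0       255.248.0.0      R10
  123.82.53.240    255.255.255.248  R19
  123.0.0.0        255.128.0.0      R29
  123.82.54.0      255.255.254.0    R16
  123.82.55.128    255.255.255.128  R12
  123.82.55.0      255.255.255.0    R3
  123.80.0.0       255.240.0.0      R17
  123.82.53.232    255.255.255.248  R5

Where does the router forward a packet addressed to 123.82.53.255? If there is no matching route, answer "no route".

R27

Routes whose prefix contains 123.82.53.255:
  123.0.0.0/9 (123.0.0.0 - 123.127.255.255) -> R29
  123.80.0.0/12 (123.80.0.0 - 123.95.255.255) -> R17
  123.80.0.0/13 (123.80.0.0 - 123.87.255.255) -> R10
  123.82.0.0/15 (123.82.0.0 - 123.83.255.255) -> R4
  123.82.0.0/17 (123.82.0.0 - 123.82.127.255) -> R27
More-specific entries that do NOT match:
  123.82.53.240/29 (123.82.53.240 - 123.82.53.247) does not contain 123.82.53.255
  123.82.53.232/29 (123.82.53.232 - 123.82.53.239) does not contain 123.82.53.255
  123.82.52.224/27 (123.82.52.224 - 123.82.52.255) does not contain 123.82.53.255
  123.82.55.128/25 (123.82.55.128 - 123.82.55.255) does not contain 123.82.53.255
  123.82.55.0/24 (123.82.55.0 - 123.82.55.255) does not contain 123.82.53.255
  123.82.54.0/23 (123.82.54.0 - 123.82.55.255) does not contain 123.82.53.255
  251.82.32.0/19 (251.82.32.0 - 251.82.63.255) does not contain 123.82.53.255
Longest matching prefix is /17 -> next hop R27.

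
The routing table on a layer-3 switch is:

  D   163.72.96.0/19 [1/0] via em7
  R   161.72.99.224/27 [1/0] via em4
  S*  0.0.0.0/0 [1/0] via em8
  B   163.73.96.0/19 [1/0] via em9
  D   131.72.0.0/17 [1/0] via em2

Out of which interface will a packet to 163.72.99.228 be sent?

em7

Routes whose prefix contains 163.72.99.228:
  0.0.0.0/0 (default, matches everything) -> em8
  163.72.96.0/19 (163.72.96.0 - 163.72.127.255) -> em7
More-specific entries that do NOT match:
  161.72.99.224/27 (161.72.99.224 - 161.72.99.255) does not contain 163.72.99.228
Longest matching prefix is /19 -> interface em7.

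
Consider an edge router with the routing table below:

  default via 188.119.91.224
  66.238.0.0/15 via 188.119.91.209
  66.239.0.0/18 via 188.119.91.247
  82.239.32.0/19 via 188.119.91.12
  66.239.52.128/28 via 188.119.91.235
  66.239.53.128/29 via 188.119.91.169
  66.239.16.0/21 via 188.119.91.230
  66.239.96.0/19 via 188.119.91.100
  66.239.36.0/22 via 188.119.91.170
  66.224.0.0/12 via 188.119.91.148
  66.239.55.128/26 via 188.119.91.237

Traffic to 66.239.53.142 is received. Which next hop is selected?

Routes whose prefix contains 66.239.53.142:
  0.0.0.0/0 (default, matches everything) -> 188.119.91.224
  66.224.0.0/12 (66.224.0.0 - 66.239.255.255) -> 188.119.91.148
  66.238.0.0/15 (66.238.0.0 - 66.239.255.255) -> 188.119.91.209
  66.239.0.0/18 (66.239.0.0 - 66.239.63.255) -> 188.119.91.247
More-specific entries that do NOT match:
  66.239.53.128/29 (66.239.53.128 - 66.239.53.135) does not contain 66.239.53.142
  66.239.52.128/28 (66.239.52.128 - 66.239.52.143) does not contain 66.239.53.142
  66.239.55.128/26 (66.239.55.128 - 66.239.55.191) does not contain 66.239.53.142
  66.239.36.0/22 (66.239.36.0 - 66.239.39.255) does not contain 66.239.53.142
  66.239.16.0/21 (66.239.16.0 - 66.239.23.255) does not contain 66.239.53.142
  82.239.32.0/19 (82.239.32.0 - 82.239.63.255) does not contain 66.239.53.142
  66.239.96.0/19 (66.239.96.0 - 66.239.127.255) does not contain 66.239.53.142
Longest matching prefix is /18 -> next hop 188.119.91.247.

188.119.91.247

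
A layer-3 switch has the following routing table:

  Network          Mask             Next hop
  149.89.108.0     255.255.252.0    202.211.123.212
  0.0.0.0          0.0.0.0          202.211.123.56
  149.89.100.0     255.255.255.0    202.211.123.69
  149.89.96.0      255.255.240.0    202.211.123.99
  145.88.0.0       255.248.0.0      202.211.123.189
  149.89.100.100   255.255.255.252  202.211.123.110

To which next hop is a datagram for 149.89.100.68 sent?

202.211.123.69

Routes whose prefix contains 149.89.100.68:
  0.0.0.0/0 (default, matches everything) -> 202.211.123.56
  149.89.96.0/20 (149.89.96.0 - 149.89.111.255) -> 202.211.123.99
  149.89.100.0/24 (149.89.100.0 - 149.89.100.255) -> 202.211.123.69
More-specific entries that do NOT match:
  149.89.100.100/30 (149.89.100.100 - 149.89.100.103) does not contain 149.89.100.68
Longest matching prefix is /24 -> next hop 202.211.123.69.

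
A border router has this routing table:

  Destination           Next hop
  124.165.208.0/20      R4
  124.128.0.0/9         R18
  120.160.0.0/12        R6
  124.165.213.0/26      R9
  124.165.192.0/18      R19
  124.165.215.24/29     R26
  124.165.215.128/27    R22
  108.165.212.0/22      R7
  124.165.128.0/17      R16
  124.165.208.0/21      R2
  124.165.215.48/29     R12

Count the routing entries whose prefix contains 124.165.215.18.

5

Prefixes containing 124.165.215.18:
  124.128.0.0/9 (124.128.0.0 - 124.255.255.255)
  124.165.128.0/17 (124.165.128.0 - 124.165.255.255)
  124.165.192.0/18 (124.165.192.0 - 124.165.255.255)
  124.165.208.0/20 (124.165.208.0 - 124.165.223.255)
  124.165.208.0/21 (124.165.208.0 - 124.165.215.255)
Total matching entries: 5.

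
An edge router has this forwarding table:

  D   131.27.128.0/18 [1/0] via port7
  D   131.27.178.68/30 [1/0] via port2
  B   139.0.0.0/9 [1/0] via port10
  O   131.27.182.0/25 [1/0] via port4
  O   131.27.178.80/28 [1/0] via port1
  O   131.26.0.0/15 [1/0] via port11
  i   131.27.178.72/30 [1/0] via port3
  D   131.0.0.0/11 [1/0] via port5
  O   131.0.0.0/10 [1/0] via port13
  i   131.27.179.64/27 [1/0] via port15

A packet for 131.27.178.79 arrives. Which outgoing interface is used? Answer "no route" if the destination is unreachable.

Routes whose prefix contains 131.27.178.79:
  131.0.0.0/10 (131.0.0.0 - 131.63.255.255) -> port13
  131.0.0.0/11 (131.0.0.0 - 131.31.255.255) -> port5
  131.26.0.0/15 (131.26.0.0 - 131.27.255.255) -> port11
  131.27.128.0/18 (131.27.128.0 - 131.27.191.255) -> port7
More-specific entries that do NOT match:
  131.27.178.68/30 (131.27.178.68 - 131.27.178.71) does not contain 131.27.178.79
  131.27.178.72/30 (131.27.178.72 - 131.27.178.75) does not contain 131.27.178.79
  131.27.178.80/28 (131.27.178.80 - 131.27.178.95) does not contain 131.27.178.79
  131.27.179.64/27 (131.27.179.64 - 131.27.179.95) does not contain 131.27.178.79
  131.27.182.0/25 (131.27.182.0 - 131.27.182.127) does not contain 131.27.178.79
Longest matching prefix is /18 -> interface port7.

port7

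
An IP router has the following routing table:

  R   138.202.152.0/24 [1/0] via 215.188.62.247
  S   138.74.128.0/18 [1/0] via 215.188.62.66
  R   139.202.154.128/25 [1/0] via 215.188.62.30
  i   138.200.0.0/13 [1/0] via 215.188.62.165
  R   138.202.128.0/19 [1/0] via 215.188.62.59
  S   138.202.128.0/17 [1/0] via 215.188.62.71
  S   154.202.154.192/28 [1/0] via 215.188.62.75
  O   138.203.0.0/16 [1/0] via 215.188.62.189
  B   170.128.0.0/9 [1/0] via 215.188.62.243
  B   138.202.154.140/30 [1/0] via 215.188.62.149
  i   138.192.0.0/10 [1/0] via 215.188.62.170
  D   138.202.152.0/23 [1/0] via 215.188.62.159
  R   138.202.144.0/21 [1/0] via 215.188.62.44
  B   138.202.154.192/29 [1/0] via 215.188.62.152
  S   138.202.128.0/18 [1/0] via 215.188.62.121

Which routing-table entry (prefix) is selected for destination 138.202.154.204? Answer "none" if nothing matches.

Entries matching 138.202.154.204:
  138.192.0.0/10 (138.192.0.0 - 138.255.255.255)
  138.200.0.0/13 (138.200.0.0 - 138.207.255.255)
  138.202.128.0/17 (138.202.128.0 - 138.202.255.255)
  138.202.128.0/18 (138.202.128.0 - 138.202.191.255)
  138.202.128.0/19 (138.202.128.0 - 138.202.159.255)
Most specific is 138.202.128.0/19.

138.202.128.0/19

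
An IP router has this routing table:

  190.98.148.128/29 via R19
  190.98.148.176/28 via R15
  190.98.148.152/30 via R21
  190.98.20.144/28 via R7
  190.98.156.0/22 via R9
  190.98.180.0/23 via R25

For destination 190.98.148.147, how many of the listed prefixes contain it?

No listed prefix contains 190.98.148.147.
Total matching entries: 0.

0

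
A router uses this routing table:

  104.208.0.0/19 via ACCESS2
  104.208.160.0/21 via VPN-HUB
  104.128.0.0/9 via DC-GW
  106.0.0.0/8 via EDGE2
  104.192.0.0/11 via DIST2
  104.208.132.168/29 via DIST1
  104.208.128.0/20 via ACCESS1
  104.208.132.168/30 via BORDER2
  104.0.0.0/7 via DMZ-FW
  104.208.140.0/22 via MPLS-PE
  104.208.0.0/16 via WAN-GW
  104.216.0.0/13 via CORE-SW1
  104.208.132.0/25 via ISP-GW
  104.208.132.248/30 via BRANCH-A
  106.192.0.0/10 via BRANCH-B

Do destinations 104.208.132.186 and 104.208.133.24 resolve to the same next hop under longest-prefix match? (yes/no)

yes

104.208.132.186: longest match 104.208.128.0/20 -> ACCESS1
104.208.133.24: longest match 104.208.128.0/20 -> ACCESS1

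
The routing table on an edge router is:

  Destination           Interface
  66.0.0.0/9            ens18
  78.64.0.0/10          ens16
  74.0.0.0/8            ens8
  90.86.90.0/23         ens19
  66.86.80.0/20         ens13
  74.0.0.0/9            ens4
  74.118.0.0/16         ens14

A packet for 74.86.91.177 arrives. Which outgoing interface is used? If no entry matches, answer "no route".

Routes whose prefix contains 74.86.91.177:
  74.0.0.0/8 (74.0.0.0 - 74.255.255.255) -> ens8
  74.0.0.0/9 (74.0.0.0 - 74.127.255.255) -> ens4
More-specific entries that do NOT match:
  90.86.90.0/23 (90.86.90.0 - 90.86.91.255) does not contain 74.86.91.177
  66.86.80.0/20 (66.86.80.0 - 66.86.95.255) does not contain 74.86.91.177
  74.118.0.0/16 (74.118.0.0 - 74.118.255.255) does not contain 74.86.91.177
  78.64.0.0/10 (78.64.0.0 - 78.127.255.255) does not contain 74.86.91.177
Longest matching prefix is /9 -> interface ens4.

ens4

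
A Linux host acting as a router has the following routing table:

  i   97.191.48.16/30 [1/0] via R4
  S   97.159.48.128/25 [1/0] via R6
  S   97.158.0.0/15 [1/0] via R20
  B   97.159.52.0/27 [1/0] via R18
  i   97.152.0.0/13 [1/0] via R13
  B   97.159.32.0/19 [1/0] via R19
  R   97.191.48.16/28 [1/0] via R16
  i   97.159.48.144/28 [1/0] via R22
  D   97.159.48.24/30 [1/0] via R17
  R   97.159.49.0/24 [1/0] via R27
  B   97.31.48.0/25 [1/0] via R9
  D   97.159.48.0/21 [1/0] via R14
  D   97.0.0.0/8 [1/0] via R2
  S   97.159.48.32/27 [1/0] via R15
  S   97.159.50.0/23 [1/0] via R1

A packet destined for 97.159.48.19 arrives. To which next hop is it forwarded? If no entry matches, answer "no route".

Routes whose prefix contains 97.159.48.19:
  97.0.0.0/8 (97.0.0.0 - 97.255.255.255) -> R2
  97.152.0.0/13 (97.152.0.0 - 97.159.255.255) -> R13
  97.158.0.0/15 (97.158.0.0 - 97.159.255.255) -> R20
  97.159.32.0/19 (97.159.32.0 - 97.159.63.255) -> R19
  97.159.48.0/21 (97.159.48.0 - 97.159.55.255) -> R14
More-specific entries that do NOT match:
  97.191.48.16/30 (97.191.48.16 - 97.191.48.19) does not contain 97.159.48.19
  97.159.48.24/30 (97.159.48.24 - 97.159.48.27) does not contain 97.159.48.19
  97.191.48.16/28 (97.191.48.16 - 97.191.48.31) does not contain 97.159.48.19
  97.159.48.144/28 (97.159.48.144 - 97.159.48.159) does not contain 97.159.48.19
  97.159.52.0/27 (97.159.52.0 - 97.159.52.31) does not contain 97.159.48.19
  97.159.48.32/27 (97.159.48.32 - 97.159.48.63) does not contain 97.159.48.19
  97.159.48.128/25 (97.159.48.128 - 97.159.48.255) does not contain 97.159.48.19
  97.31.48.0/25 (97.31.48.0 - 97.31.48.127) does not contain 97.159.48.19
  97.159.49.0/24 (97.159.49.0 - 97.159.49.255) does not contain 97.159.48.19
  97.159.50.0/23 (97.159.50.0 - 97.159.51.255) does not contain 97.159.48.19
Longest matching prefix is /21 -> next hop R14.

R14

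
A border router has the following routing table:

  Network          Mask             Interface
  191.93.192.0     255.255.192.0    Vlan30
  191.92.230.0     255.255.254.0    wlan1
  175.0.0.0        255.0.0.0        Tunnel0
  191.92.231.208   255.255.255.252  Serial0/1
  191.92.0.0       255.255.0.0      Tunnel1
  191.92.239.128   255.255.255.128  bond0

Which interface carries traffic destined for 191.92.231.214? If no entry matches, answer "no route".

Routes whose prefix contains 191.92.231.214:
  191.92.0.0/16 (191.92.0.0 - 191.92.255.255) -> Tunnel1
  191.92.230.0/23 (191.92.230.0 - 191.92.231.255) -> wlan1
More-specific entries that do NOT match:
  191.92.231.208/30 (191.92.231.208 - 191.92.231.211) does not contain 191.92.231.214
  191.92.239.128/25 (191.92.239.128 - 191.92.239.255) does not contain 191.92.231.214
Longest matching prefix is /23 -> interface wlan1.

wlan1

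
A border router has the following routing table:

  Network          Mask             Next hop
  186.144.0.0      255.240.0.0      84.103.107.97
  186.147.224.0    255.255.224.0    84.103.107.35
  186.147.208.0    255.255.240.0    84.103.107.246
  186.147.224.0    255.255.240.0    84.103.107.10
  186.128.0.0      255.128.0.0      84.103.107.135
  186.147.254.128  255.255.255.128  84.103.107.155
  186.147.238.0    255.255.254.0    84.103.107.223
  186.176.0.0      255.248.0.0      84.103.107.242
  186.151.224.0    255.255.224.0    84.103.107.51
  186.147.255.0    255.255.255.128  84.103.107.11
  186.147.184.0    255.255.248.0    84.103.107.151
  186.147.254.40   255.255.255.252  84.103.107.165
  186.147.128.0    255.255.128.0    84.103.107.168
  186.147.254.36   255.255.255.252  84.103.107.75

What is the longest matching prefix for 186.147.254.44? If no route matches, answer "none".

Entries matching 186.147.254.44:
  186.128.0.0/9 (186.128.0.0 - 186.255.255.255)
  186.144.0.0/12 (186.144.0.0 - 186.159.255.255)
  186.147.128.0/17 (186.147.128.0 - 186.147.255.255)
  186.147.224.0/19 (186.147.224.0 - 186.147.255.255)
Most specific is 186.147.224.0/19.

186.147.224.0/19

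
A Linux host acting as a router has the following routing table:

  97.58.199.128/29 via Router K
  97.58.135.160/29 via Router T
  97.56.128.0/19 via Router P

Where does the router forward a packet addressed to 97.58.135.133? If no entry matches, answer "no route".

No entry's prefix contains 97.58.135.133; there is no default route.

no route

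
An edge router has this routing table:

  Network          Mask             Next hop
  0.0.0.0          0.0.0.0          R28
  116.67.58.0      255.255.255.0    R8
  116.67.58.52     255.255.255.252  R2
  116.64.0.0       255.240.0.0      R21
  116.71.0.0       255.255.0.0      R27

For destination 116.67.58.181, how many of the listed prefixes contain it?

Prefixes containing 116.67.58.181:
  0.0.0.0/0 (default, matches everything)
  116.64.0.0/12 (116.64.0.0 - 116.79.255.255)
  116.67.58.0/24 (116.67.58.0 - 116.67.58.255)
Total matching entries: 3.

3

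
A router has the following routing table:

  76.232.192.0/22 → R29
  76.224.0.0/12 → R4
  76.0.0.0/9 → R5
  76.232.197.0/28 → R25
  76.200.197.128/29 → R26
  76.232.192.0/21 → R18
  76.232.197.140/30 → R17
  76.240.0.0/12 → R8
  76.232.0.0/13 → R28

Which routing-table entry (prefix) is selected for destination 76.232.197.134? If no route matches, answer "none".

76.232.192.0/21

Entries matching 76.232.197.134:
  76.224.0.0/12 (76.224.0.0 - 76.239.255.255)
  76.232.0.0/13 (76.232.0.0 - 76.239.255.255)
  76.232.192.0/21 (76.232.192.0 - 76.232.199.255)
Most specific is 76.232.192.0/21.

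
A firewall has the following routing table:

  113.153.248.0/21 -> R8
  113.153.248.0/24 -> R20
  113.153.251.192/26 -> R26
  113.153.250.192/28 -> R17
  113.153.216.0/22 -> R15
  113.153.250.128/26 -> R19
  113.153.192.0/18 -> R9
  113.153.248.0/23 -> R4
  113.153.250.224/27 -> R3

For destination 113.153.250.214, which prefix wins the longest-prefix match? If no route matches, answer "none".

Entries matching 113.153.250.214:
  113.153.192.0/18 (113.153.192.0 - 113.153.255.255)
  113.153.248.0/21 (113.153.248.0 - 113.153.255.255)
Most specific is 113.153.248.0/21.

113.153.248.0/21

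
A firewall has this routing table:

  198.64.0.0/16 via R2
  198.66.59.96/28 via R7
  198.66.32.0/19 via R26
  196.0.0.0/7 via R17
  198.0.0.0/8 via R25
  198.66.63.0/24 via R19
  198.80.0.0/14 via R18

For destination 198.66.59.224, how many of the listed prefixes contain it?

Prefixes containing 198.66.59.224:
  198.0.0.0/8 (198.0.0.0 - 198.255.255.255)
  198.66.32.0/19 (198.66.32.0 - 198.66.63.255)
Total matching entries: 2.

2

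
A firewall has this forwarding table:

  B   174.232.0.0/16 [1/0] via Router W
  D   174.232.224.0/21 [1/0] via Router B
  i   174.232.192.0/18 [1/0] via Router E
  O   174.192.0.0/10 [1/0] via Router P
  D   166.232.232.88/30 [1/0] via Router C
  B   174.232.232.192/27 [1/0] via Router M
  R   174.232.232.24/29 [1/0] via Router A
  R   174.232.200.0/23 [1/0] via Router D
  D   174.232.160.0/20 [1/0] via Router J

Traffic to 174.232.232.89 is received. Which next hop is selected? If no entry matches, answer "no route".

Routes whose prefix contains 174.232.232.89:
  174.192.0.0/10 (174.192.0.0 - 174.255.255.255) -> Router P
  174.232.0.0/16 (174.232.0.0 - 174.232.255.255) -> Router W
  174.232.192.0/18 (174.232.192.0 - 174.232.255.255) -> Router E
More-specific entries that do NOT match:
  166.232.232.88/30 (166.232.232.88 - 166.232.232.91) does not contain 174.232.232.89
  174.232.232.24/29 (174.232.232.24 - 174.232.232.31) does not contain 174.232.232.89
  174.232.232.192/27 (174.232.232.192 - 174.232.232.223) does not contain 174.232.232.89
  174.232.200.0/23 (174.232.200.0 - 174.232.201.255) does not contain 174.232.232.89
  174.232.224.0/21 (174.232.224.0 - 174.232.231.255) does not contain 174.232.232.89
  174.232.160.0/20 (174.232.160.0 - 174.232.175.255) does not contain 174.232.232.89
Longest matching prefix is /18 -> next hop Router E.

Router E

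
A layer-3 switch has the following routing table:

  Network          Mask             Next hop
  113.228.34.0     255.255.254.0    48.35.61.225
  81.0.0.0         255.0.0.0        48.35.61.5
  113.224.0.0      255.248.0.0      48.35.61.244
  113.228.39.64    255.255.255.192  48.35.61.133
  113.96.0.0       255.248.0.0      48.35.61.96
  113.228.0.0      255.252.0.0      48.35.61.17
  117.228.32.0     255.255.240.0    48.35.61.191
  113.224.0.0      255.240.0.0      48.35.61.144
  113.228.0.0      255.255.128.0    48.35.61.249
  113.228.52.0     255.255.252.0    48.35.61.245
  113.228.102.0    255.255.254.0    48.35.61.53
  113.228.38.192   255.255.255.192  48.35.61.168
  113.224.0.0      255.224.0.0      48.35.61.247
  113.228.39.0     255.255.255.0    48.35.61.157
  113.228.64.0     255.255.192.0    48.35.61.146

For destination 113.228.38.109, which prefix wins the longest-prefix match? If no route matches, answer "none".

Entries matching 113.228.38.109:
  113.224.0.0/11 (113.224.0.0 - 113.255.255.255)
  113.224.0.0/12 (113.224.0.0 - 113.239.255.255)
  113.224.0.0/13 (113.224.0.0 - 113.231.255.255)
  113.228.0.0/14 (113.228.0.0 - 113.231.255.255)
  113.228.0.0/17 (113.228.0.0 - 113.228.127.255)
Most specific is 113.228.0.0/17.

113.228.0.0/17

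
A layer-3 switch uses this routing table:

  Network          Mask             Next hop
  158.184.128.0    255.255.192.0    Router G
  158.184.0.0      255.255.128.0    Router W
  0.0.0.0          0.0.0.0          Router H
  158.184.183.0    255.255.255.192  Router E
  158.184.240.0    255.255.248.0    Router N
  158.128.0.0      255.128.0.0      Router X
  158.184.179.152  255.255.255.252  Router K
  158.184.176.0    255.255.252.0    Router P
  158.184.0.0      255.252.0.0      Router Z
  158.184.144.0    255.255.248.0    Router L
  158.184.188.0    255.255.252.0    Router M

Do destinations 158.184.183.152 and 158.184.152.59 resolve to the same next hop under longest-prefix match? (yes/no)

yes

158.184.183.152: longest match 158.184.128.0/18 -> Router G
158.184.152.59: longest match 158.184.128.0/18 -> Router G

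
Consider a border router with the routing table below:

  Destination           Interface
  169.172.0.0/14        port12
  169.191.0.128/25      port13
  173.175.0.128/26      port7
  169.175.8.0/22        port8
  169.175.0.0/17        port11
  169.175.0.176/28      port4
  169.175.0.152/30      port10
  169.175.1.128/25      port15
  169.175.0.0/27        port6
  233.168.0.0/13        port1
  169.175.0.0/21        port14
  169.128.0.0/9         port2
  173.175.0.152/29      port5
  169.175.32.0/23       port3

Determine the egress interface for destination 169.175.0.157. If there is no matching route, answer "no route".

Routes whose prefix contains 169.175.0.157:
  169.128.0.0/9 (169.128.0.0 - 169.255.255.255) -> port2
  169.172.0.0/14 (169.172.0.0 - 169.175.255.255) -> port12
  169.175.0.0/17 (169.175.0.0 - 169.175.127.255) -> port11
  169.175.0.0/21 (169.175.0.0 - 169.175.7.255) -> port14
More-specific entries that do NOT match:
  169.175.0.152/30 (169.175.0.152 - 169.175.0.155) does not contain 169.175.0.157
  173.175.0.152/29 (173.175.0.152 - 173.175.0.159) does not contain 169.175.0.157
  169.175.0.176/28 (169.175.0.176 - 169.175.0.191) does not contain 169.175.0.157
  169.175.0.0/27 (169.175.0.0 - 169.175.0.31) does not contain 169.175.0.157
  173.175.0.128/26 (173.175.0.128 - 173.175.0.191) does not contain 169.175.0.157
  169.191.0.128/25 (169.191.0.128 - 169.191.0.255) does not contain 169.175.0.157
  169.175.1.128/25 (169.175.1.128 - 169.175.1.255) does not contain 169.175.0.157
  169.175.32.0/23 (169.175.32.0 - 169.175.33.255) does not contain 169.175.0.157
  169.175.8.0/22 (169.175.8.0 - 169.175.11.255) does not contain 169.175.0.157
Longest matching prefix is /21 -> interface port14.

port14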